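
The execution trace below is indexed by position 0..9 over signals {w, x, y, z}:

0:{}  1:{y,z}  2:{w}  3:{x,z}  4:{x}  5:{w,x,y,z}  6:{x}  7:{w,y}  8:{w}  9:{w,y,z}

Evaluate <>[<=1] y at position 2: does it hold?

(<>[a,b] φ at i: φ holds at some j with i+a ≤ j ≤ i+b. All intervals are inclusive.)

Check y at each j in [2,3]:
  j=2: false
  j=3: false
No position in the window satisfies it → formula fails.

False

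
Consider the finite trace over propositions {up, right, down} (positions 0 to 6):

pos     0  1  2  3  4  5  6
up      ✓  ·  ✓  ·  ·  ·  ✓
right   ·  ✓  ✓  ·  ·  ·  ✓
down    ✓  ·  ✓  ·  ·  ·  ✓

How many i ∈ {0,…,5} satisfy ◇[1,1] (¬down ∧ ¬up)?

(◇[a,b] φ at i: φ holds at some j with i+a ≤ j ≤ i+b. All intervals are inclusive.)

4

Evaluate at each i in [0,5]:
  i=0: ✓ (witness j=1)
  i=1: ✗ (none in [2,2])
  i=2: ✓ (witness j=3)
  i=3: ✓ (witness j=4)
  i=4: ✓ (witness j=5)
  i=5: ✗ (none in [6,6])
Positions where it holds: {0, 2, 3, 4} → 4.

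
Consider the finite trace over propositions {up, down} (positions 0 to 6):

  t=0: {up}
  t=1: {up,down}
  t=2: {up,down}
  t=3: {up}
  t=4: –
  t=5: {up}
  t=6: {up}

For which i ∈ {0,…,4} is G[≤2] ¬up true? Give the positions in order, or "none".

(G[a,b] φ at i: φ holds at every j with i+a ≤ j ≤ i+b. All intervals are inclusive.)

none

Evaluate at each i in [0,4]:
  i=0: ✗ (fails at j=0)
  i=1: ✗ (fails at j=1)
  i=2: ✗ (fails at j=2)
  i=3: ✗ (fails at j=3)
  i=4: ✗ (fails at j=5)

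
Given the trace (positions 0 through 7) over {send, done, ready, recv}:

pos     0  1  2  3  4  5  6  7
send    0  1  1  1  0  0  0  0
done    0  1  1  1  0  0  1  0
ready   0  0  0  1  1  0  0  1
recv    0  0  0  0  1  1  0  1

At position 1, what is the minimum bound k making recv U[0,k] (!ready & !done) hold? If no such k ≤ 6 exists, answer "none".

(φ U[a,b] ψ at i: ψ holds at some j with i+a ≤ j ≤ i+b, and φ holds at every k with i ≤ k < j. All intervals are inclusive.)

Need earliest j ≥ 1 with (!ready & !done), and recv at every k in [1,j-1].
  j=1: rhs fails.
  j=2: rhs fails.
  j=3: rhs fails.
  j=4: rhs fails.
  j=5: rhs holds but lhs fails at k=1.
  j=6: rhs fails.
  j=7: rhs fails.
No witness within the range → none.

none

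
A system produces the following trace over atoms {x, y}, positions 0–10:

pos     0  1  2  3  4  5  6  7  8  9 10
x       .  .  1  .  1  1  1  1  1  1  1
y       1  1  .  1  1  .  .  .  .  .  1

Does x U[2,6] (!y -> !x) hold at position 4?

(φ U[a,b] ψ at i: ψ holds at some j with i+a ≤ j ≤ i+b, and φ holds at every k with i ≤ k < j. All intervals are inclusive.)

Yes

Need some j in [6,10] with (!y -> !x), and x at every k in [4,j-1].
  j=6: (!y -> !x) false.
  j=7: (!y -> !x) false.
  j=8: (!y -> !x) false.
  j=9: (!y -> !x) false.
  j=10: (!y -> !x) holds; x holds at every k in [4,9] → satisfied.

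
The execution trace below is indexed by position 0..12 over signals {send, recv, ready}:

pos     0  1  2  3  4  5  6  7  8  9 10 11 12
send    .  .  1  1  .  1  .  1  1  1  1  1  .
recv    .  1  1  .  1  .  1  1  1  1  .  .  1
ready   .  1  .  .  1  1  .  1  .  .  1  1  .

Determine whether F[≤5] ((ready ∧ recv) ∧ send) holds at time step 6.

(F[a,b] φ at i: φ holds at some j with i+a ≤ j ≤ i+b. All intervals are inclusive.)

Yes

Check ((ready ∧ recv) ∧ send) at each j in [6,11]:
  j=6: false
  j=7: true
  j=8: false
  j=9: false
  j=10: false
  j=11: false
Found at j=7 → formula holds.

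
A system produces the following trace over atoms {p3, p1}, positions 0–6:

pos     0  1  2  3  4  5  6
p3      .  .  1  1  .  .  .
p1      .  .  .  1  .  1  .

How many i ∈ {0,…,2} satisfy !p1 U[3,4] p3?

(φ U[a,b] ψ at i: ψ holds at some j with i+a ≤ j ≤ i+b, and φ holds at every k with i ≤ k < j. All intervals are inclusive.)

1

Evaluate at each i in [0,2]:
  i=0: ✓ (rhs at j=3; lhs holds on [0,2])
  i=1: ✗ (no rhs in [4,5])
  i=2: ✗ (no rhs in [5,6])
Positions where it holds: {0} → 1.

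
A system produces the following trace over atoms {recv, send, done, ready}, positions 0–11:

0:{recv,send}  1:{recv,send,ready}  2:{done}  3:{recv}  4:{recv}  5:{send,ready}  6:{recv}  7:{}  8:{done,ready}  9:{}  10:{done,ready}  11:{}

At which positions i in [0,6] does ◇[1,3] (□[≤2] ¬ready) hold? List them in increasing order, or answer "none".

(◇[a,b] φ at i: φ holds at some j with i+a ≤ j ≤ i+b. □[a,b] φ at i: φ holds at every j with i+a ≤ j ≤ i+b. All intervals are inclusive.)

Evaluate at each i in [0,6]:
  i=0: ✓ (witness j=2)
  i=1: ✓ (witness j=2)
  i=2: ✗ (none in [3,5])
  i=3: ✗ (none in [4,6])
  i=4: ✗ (none in [5,7])
  i=5: ✗ (none in [6,8])
  i=6: ✗ (none in [7,9])

0, 1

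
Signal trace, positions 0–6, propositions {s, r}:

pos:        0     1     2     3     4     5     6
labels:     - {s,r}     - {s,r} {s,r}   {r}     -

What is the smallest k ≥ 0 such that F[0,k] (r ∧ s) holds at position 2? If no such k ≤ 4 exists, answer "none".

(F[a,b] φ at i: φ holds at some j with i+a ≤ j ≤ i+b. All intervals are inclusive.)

1

Scan j = 2,3,… for (r ∧ s):
  j=2: fails
  j=3: holds
First hit at j=3, so smallest k = 3-2 = 1.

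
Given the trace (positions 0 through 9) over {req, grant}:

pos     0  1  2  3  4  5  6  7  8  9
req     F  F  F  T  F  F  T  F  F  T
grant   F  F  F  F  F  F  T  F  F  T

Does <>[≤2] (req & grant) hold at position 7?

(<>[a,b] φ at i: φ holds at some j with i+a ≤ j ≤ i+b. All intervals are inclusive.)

Check (req & grant) at each j in [7,9]:
  j=7: false
  j=8: false
  j=9: true
Found at j=9 → formula holds.

Holds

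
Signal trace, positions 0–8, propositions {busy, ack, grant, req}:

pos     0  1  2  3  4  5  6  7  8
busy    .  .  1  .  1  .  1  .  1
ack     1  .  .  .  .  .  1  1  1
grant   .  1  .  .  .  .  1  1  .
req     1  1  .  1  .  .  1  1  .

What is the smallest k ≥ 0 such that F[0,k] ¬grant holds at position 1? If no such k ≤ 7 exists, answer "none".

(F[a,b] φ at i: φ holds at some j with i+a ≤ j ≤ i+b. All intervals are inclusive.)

Scan j = 1,2,… for ¬grant:
  j=1: fails
  j=2: holds
First hit at j=2, so smallest k = 2-1 = 1.

1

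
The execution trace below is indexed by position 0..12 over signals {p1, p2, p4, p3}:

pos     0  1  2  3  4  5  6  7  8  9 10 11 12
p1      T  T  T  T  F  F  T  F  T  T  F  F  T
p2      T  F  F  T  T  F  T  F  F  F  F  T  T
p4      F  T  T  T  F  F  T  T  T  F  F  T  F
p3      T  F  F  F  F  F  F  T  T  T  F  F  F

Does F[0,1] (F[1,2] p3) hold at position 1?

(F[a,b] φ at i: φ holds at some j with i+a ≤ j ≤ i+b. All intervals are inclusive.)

Does not hold

Check F[1,2] p3 at each j in [1,2]:
  j=1: fails (none in [2,3])
  j=2: fails (none in [3,4])
No position in the window satisfies it → formula fails.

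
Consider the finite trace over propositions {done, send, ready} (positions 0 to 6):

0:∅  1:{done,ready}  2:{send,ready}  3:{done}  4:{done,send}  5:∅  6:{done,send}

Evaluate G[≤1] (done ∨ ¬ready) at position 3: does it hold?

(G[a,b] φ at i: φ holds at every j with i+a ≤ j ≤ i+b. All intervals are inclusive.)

True

Check (done ∨ ¬ready) at every j in [3,4]:
  j=3: true
  j=4: true
All positions satisfy it → formula holds.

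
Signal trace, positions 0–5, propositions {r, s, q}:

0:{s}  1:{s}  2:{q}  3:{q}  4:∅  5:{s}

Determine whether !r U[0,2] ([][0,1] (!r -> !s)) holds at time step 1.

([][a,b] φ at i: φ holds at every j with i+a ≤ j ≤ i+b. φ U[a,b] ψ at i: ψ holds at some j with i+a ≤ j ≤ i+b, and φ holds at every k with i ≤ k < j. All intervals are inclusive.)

Yes

Need some j in [1,3] with [][0,1] (!r -> !s), and !r at every k in [1,j-1].
  j=1: [][0,1] (!r -> !s) — fails at 1.
  j=2: [][0,1] (!r -> !s) holds; !r holds at every k in [1,1] → satisfied.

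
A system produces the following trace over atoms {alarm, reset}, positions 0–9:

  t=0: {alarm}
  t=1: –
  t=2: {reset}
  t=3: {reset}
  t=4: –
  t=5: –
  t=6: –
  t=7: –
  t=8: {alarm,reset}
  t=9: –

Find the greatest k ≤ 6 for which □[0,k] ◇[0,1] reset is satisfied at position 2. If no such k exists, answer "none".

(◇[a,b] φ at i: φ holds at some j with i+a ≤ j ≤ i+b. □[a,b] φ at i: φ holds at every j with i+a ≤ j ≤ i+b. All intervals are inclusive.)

◇[0,1] reset must hold from j=2 onward; find where it first fails.
  j=2: holds
  j=3: holds
  j=4: fails
Holds on [2,3], so largest k = 1.

1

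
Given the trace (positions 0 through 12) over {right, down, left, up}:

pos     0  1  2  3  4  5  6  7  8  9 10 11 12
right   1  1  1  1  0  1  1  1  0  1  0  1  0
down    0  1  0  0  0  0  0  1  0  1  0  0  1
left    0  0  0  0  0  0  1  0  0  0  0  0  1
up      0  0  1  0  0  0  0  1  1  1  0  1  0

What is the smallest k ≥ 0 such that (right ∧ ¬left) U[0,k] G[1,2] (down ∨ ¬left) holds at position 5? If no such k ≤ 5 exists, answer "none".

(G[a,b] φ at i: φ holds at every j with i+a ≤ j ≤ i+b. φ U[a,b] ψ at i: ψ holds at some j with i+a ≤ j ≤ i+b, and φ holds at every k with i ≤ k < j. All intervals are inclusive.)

Need earliest j ≥ 5 with G[1,2] (down ∨ ¬left), and (right ∧ ¬left) at every k in [5,j-1].
  j=5: rhs fails.
  j=6: rhs holds; lhs holds on [5,5]. k = 1.

1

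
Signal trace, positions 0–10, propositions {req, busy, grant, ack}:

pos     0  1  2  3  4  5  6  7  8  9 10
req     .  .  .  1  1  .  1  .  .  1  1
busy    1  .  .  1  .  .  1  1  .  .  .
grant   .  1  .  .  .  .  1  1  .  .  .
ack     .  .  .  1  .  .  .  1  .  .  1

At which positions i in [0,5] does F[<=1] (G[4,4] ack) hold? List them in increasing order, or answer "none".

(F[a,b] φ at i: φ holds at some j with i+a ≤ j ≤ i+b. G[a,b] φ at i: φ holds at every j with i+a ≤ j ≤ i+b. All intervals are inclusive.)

2, 3, 5

Evaluate at each i in [0,5]:
  i=0: ✗ (none in [0,1])
  i=1: ✗ (none in [1,2])
  i=2: ✓ (witness j=3)
  i=3: ✓ (witness j=3)
  i=4: ✗ (none in [4,5])
  i=5: ✓ (witness j=6)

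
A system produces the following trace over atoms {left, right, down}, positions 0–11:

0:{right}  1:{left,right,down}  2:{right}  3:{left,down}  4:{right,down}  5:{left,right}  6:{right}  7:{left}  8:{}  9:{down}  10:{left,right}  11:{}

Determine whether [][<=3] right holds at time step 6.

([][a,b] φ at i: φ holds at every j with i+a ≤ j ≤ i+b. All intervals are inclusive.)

False

Check right at every j in [6,9]:
  j=6: true
  j=7: false
  j=8: false
  j=9: false
Fails at j=7 → formula fails.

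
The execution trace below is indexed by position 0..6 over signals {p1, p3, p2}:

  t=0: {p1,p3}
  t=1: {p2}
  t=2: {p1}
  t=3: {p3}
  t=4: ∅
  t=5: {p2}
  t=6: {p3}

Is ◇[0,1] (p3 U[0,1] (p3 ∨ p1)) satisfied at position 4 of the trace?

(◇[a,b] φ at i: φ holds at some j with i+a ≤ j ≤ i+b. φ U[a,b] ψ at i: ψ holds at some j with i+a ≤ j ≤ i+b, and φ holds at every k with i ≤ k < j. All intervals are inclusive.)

Does not hold

Check (p3 U[0,1] (p3 ∨ p1)) at each j in [4,5]:
  j=4: fails
  j=5: fails
No position in the window satisfies it → formula fails.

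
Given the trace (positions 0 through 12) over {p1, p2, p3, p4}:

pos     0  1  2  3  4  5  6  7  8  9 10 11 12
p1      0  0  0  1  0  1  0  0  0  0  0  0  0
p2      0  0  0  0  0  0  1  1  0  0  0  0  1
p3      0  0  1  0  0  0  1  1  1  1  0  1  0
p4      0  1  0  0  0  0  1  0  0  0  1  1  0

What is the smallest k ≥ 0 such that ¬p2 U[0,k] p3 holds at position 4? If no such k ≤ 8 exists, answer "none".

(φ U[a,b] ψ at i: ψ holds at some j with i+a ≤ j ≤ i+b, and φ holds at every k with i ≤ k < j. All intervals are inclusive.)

2

Need earliest j ≥ 4 with p3, and ¬p2 at every k in [4,j-1].
  j=4: rhs fails.
  j=5: rhs fails.
  j=6: rhs holds; lhs holds on [4,5]. k = 2.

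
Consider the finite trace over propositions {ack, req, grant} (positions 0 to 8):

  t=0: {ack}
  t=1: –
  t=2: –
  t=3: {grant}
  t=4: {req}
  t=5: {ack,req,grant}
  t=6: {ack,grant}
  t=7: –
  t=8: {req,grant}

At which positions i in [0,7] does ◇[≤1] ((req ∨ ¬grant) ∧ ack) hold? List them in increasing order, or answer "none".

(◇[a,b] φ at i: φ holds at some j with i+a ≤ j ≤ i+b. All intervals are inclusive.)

Evaluate at each i in [0,7]:
  i=0: ✓ (witness j=0)
  i=1: ✗ (none in [1,2])
  i=2: ✗ (none in [2,3])
  i=3: ✗ (none in [3,4])
  i=4: ✓ (witness j=5)
  i=5: ✓ (witness j=5)
  i=6: ✗ (none in [6,7])
  i=7: ✗ (none in [7,8])

0, 4, 5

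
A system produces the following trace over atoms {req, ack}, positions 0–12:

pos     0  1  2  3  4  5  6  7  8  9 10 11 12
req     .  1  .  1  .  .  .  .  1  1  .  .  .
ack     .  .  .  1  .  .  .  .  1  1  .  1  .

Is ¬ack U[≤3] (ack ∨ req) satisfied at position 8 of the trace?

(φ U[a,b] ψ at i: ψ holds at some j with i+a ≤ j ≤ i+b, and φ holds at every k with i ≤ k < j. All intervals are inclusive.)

Need some j in [8,11] with (ack ∨ req), and ¬ack at every k in [8,j-1].
  j=8: (ack ∨ req) holds; no prefix to check → satisfied.

True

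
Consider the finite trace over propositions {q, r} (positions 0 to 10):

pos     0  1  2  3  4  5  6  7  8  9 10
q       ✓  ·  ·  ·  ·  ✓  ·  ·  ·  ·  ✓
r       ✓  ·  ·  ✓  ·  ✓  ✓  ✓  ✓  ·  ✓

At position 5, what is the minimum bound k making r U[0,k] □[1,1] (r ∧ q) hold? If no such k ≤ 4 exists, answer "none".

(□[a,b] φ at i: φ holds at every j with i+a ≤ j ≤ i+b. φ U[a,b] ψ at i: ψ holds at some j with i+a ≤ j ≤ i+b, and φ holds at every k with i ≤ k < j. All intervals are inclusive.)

4

Need earliest j ≥ 5 with □[1,1] (r ∧ q), and r at every k in [5,j-1].
  j=5: rhs fails.
  j=6: rhs fails.
  j=7: rhs fails.
  j=8: rhs fails.
  j=9: rhs holds; lhs holds on [5,8]. k = 4.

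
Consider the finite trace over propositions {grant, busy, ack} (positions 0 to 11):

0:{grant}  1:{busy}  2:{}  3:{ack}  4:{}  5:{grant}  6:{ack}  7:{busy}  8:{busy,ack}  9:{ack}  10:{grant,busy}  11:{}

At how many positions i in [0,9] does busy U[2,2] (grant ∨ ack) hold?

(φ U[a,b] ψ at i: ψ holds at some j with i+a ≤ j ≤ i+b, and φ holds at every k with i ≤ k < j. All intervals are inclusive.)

Evaluate at each i in [0,9]:
  i=0: ✗ (no rhs in [2,2])
  i=1: ✗ (lhs fails at k=2 before rhs at j=3)
  i=2: ✗ (no rhs in [4,4])
  i=3: ✗ (lhs fails at k=3 before rhs at j=5)
  i=4: ✗ (lhs fails at k=4 before rhs at j=6)
  i=5: ✗ (no rhs in [7,7])
  i=6: ✗ (lhs fails at k=6 before rhs at j=8)
  i=7: ✓ (rhs at j=9; lhs holds on [7,8])
  i=8: ✗ (lhs fails at k=9 before rhs at j=10)
  i=9: ✗ (no rhs in [11,11])
Positions where it holds: {7} → 1.

1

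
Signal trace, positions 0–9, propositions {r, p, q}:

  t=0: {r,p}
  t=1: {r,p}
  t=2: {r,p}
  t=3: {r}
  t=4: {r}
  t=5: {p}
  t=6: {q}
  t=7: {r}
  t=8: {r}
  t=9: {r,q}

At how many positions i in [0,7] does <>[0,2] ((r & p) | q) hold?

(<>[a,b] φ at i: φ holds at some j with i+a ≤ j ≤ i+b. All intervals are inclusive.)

7

Evaluate at each i in [0,7]:
  i=0: ✓ (witness j=0)
  i=1: ✓ (witness j=1)
  i=2: ✓ (witness j=2)
  i=3: ✗ (none in [3,5])
  i=4: ✓ (witness j=6)
  i=5: ✓ (witness j=6)
  i=6: ✓ (witness j=6)
  i=7: ✓ (witness j=9)
Positions where it holds: {0, 1, 2, 4, 5, 6, 7} → 7.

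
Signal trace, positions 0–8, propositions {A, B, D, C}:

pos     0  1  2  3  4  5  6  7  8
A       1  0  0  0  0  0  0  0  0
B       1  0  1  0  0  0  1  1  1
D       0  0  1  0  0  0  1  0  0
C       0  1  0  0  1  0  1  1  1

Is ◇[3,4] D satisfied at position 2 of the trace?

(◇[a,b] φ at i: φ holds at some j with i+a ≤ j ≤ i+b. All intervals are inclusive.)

Yes

Check D at each j in [5,6]:
  j=5: false
  j=6: true
Found at j=6 → formula holds.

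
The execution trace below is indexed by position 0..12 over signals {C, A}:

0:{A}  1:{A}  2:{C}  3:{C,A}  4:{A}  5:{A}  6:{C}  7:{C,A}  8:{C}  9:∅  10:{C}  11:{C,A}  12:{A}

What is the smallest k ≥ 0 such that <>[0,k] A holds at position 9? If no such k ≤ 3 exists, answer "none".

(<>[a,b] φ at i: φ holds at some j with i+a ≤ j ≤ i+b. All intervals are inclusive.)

2

Scan j = 9,10,… for A:
  j=9: fails
  j=10: fails
  j=11: holds
First hit at j=11, so smallest k = 11-9 = 2.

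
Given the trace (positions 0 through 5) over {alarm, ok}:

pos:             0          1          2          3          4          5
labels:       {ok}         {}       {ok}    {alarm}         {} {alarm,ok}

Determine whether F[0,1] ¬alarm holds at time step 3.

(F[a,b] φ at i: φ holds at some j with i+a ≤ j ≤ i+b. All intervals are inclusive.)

Check ¬alarm at each j in [3,4]:
  j=3: false
  j=4: true
Found at j=4 → formula holds.

Holds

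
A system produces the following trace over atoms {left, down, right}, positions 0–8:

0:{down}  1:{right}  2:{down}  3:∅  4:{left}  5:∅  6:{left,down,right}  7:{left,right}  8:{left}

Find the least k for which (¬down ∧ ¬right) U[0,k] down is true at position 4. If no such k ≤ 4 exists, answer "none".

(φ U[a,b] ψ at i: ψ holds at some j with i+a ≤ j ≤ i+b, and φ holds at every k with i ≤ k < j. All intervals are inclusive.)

Need earliest j ≥ 4 with down, and (¬down ∧ ¬right) at every k in [4,j-1].
  j=4: rhs fails.
  j=5: rhs fails.
  j=6: rhs holds; lhs holds on [4,5]. k = 2.

2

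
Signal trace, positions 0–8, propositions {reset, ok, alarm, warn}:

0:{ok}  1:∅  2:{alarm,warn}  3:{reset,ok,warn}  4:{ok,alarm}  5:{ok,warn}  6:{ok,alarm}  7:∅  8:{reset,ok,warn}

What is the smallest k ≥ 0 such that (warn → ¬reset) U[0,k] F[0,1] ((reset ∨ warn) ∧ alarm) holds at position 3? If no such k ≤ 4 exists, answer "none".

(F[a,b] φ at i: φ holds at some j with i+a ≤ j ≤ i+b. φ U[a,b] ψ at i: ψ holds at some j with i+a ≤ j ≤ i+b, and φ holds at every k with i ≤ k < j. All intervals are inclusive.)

Need earliest j ≥ 3 with F[0,1] ((reset ∨ warn) ∧ alarm), and (warn → ¬reset) at every k in [3,j-1].
  j=3: rhs fails.
  j=4: rhs fails.
  j=5: rhs fails.
  j=6: rhs fails.
  j=7: rhs fails.
No witness within the range → none.

none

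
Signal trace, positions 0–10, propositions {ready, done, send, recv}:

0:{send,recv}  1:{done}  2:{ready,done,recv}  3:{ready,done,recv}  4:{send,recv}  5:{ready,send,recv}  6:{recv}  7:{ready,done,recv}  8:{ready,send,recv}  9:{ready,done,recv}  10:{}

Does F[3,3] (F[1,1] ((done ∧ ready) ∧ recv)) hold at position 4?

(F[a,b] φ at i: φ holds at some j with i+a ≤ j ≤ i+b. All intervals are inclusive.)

Check F[1,1] ((done ∧ ready) ∧ recv) at each j in [7,7]:
  j=7: fails (none in [8,8])
No position in the window satisfies it → formula fails.

No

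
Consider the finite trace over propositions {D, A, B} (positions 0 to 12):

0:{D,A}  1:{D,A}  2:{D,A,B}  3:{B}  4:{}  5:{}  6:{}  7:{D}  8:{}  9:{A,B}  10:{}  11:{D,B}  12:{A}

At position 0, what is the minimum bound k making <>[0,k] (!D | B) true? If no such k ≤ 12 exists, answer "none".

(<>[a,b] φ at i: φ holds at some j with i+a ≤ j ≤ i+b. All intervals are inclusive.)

Scan j = 0,1,… for (!D | B):
  j=0: fails
  j=1: fails
  j=2: holds
First hit at j=2, so smallest k = 2-0 = 2.

2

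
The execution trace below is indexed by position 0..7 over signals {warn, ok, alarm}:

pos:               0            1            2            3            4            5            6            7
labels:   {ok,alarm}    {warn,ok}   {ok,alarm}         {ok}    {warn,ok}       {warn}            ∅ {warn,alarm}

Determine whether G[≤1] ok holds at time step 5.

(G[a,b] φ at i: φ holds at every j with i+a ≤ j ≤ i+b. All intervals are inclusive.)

Does not hold

Check ok at every j in [5,6]:
  j=5: false
  j=6: false
Fails at j=5 → formula fails.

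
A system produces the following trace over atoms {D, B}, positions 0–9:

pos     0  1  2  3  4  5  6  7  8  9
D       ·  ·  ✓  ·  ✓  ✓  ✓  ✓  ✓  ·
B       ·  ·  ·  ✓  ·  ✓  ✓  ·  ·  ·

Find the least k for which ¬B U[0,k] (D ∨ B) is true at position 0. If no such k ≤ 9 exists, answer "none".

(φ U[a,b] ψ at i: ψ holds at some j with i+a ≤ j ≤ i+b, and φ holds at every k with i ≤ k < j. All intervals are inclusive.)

2

Need earliest j ≥ 0 with (D ∨ B), and ¬B at every k in [0,j-1].
  j=0: rhs fails.
  j=1: rhs fails.
  j=2: rhs holds; lhs holds on [0,1]. k = 2.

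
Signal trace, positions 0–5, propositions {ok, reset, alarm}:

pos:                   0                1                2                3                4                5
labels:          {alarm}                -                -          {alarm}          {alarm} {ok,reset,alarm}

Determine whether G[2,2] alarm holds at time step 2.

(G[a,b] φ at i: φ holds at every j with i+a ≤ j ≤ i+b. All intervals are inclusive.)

Holds

Check alarm at every j in [4,4]:
  j=4: true
All positions satisfy it → formula holds.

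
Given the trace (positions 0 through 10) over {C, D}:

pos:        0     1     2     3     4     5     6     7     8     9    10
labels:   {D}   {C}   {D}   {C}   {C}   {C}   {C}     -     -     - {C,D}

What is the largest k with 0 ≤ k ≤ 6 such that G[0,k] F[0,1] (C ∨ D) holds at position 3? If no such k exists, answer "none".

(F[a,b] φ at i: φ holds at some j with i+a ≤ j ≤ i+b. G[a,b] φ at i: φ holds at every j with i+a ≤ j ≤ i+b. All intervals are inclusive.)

F[0,1] (C ∨ D) must hold from j=3 onward; find where it first fails.
  j=3: holds
  j=4: holds
  j=5: holds
  j=6: holds
  j=7: fails
Holds on [3,6], so largest k = 3.

3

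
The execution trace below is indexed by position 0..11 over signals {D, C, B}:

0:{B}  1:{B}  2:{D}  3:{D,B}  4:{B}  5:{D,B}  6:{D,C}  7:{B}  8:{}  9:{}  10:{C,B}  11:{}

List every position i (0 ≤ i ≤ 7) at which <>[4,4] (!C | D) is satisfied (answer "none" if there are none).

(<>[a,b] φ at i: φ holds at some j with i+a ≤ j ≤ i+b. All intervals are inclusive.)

Evaluate at each i in [0,7]:
  i=0: ✓ (witness j=4)
  i=1: ✓ (witness j=5)
  i=2: ✓ (witness j=6)
  i=3: ✓ (witness j=7)
  i=4: ✓ (witness j=8)
  i=5: ✓ (witness j=9)
  i=6: ✗ (none in [10,10])
  i=7: ✓ (witness j=11)

0, 1, 2, 3, 4, 5, 7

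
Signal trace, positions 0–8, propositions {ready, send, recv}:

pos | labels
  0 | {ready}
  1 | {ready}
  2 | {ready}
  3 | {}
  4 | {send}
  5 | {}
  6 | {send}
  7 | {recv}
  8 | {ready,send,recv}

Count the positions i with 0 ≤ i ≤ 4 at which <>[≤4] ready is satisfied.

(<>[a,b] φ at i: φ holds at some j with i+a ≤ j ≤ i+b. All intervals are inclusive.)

Evaluate at each i in [0,4]:
  i=0: ✓ (witness j=0)
  i=1: ✓ (witness j=1)
  i=2: ✓ (witness j=2)
  i=3: ✗ (none in [3,7])
  i=4: ✓ (witness j=8)
Positions where it holds: {0, 1, 2, 4} → 4.

4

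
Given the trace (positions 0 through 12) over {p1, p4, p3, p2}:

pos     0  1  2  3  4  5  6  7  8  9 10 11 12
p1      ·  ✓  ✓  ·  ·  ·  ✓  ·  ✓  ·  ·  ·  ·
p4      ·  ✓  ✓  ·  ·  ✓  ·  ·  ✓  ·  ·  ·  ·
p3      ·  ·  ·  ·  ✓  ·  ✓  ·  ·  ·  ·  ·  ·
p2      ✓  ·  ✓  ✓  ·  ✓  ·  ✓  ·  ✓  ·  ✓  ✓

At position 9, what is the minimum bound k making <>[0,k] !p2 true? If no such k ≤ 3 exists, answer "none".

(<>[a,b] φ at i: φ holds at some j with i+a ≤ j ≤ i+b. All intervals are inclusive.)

Scan j = 9,10,… for !p2:
  j=9: fails
  j=10: holds
First hit at j=10, so smallest k = 10-9 = 1.

1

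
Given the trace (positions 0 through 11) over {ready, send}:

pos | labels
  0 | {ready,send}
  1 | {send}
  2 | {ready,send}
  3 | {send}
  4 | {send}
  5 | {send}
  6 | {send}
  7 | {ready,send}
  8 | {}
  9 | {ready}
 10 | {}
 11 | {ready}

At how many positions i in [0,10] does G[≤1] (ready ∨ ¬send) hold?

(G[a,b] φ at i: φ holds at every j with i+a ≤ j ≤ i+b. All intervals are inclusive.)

4

Evaluate at each i in [0,10]:
  i=0: ✗ (fails at j=1)
  i=1: ✗ (fails at j=1)
  i=2: ✗ (fails at j=3)
  i=3: ✗ (fails at j=3)
  i=4: ✗ (fails at j=4)
  i=5: ✗ (fails at j=5)
  i=6: ✗ (fails at j=6)
  i=7: ✓ (all of [7,8])
  i=8: ✓ (all of [8,9])
  i=9: ✓ (all of [9,10])
  i=10: ✓ (all of [10,11])
Positions where it holds: {7, 8, 9, 10} → 4.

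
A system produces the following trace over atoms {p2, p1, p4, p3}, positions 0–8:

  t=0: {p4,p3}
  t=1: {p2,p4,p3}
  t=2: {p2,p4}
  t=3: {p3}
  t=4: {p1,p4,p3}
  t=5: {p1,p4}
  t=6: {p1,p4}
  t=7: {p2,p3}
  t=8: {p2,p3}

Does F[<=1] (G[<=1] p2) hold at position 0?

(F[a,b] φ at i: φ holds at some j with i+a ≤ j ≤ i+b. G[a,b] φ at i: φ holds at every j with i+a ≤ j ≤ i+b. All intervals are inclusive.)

Holds

Check G[<=1] p2 at each j in [0,1]:
  j=0: fails at 0
  j=1: holds on [1,2]
Found at j=1 → formula holds.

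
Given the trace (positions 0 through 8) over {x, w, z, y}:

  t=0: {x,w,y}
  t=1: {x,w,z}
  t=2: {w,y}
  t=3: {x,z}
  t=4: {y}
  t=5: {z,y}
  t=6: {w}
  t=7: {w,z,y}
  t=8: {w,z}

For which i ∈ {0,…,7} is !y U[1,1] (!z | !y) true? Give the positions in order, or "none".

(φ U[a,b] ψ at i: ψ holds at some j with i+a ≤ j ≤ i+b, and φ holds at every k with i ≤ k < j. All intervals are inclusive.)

1, 3

Evaluate at each i in [0,7]:
  i=0: ✗ (lhs fails at k=0 before rhs at j=1)
  i=1: ✓ (rhs at j=2; lhs holds on [1,1])
  i=2: ✗ (lhs fails at k=2 before rhs at j=3)
  i=3: ✓ (rhs at j=4; lhs holds on [3,3])
  i=4: ✗ (no rhs in [5,5])
  i=5: ✗ (lhs fails at k=5 before rhs at j=6)
  i=6: ✗ (no rhs in [7,7])
  i=7: ✗ (lhs fails at k=7 before rhs at j=8)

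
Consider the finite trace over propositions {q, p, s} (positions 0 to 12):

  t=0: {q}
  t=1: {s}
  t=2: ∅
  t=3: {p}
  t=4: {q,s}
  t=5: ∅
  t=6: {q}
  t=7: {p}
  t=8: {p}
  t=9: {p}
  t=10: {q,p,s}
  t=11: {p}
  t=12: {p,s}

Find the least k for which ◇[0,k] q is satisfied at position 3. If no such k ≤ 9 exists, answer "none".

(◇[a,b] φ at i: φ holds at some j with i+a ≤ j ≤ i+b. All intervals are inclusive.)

Scan j = 3,4,… for q:
  j=3: fails
  j=4: holds
First hit at j=4, so smallest k = 4-3 = 1.

1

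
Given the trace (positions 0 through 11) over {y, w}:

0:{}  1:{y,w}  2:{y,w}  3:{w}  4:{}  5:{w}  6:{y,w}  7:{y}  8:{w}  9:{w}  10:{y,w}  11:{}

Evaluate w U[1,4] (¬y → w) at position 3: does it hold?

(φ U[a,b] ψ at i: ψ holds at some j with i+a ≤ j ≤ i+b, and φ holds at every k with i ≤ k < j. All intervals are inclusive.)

Does not hold

Need some j in [4,7] with (¬y → w), and w at every k in [3,j-1].
  j=4: (¬y → w) false.
  j=5: (¬y → w) holds, but w fails at k=4 → not this j.
  j=6: (¬y → w) holds, but w fails at k=4 → not this j.
  j=7: (¬y → w) holds, but w fails at k=4 → not this j.
No j in the window works → until fails.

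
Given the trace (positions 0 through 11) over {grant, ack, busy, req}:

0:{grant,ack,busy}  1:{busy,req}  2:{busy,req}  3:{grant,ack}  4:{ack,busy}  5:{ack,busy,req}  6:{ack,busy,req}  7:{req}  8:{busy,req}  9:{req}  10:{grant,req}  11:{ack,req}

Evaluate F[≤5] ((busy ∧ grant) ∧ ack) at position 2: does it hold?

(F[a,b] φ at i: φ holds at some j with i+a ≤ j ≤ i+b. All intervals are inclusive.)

Check ((busy ∧ grant) ∧ ack) at each j in [2,7]:
  j=2: false
  j=3: false
  j=4: false
  j=5: false
  j=6: false
  j=7: false
No position in the window satisfies it → formula fails.

No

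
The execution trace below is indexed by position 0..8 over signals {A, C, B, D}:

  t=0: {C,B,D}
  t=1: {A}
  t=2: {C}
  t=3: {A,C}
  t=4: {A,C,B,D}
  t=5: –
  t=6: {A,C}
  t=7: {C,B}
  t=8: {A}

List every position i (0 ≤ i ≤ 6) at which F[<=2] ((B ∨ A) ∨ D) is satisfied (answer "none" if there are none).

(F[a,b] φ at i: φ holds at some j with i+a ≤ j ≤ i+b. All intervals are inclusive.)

0, 1, 2, 3, 4, 5, 6

Evaluate at each i in [0,6]:
  i=0: ✓ (witness j=0)
  i=1: ✓ (witness j=1)
  i=2: ✓ (witness j=3)
  i=3: ✓ (witness j=3)
  i=4: ✓ (witness j=4)
  i=5: ✓ (witness j=6)
  i=6: ✓ (witness j=6)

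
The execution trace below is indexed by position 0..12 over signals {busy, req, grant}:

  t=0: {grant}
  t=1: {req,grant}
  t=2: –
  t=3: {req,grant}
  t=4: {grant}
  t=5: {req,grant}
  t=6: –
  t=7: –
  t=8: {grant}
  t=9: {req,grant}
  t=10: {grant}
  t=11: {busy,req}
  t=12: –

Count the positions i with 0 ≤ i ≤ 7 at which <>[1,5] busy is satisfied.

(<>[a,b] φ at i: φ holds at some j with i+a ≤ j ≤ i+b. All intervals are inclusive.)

Evaluate at each i in [0,7]:
  i=0: ✗ (none in [1,5])
  i=1: ✗ (none in [2,6])
  i=2: ✗ (none in [3,7])
  i=3: ✗ (none in [4,8])
  i=4: ✗ (none in [5,9])
  i=5: ✗ (none in [6,10])
  i=6: ✓ (witness j=11)
  i=7: ✓ (witness j=11)
Positions where it holds: {6, 7} → 2.

2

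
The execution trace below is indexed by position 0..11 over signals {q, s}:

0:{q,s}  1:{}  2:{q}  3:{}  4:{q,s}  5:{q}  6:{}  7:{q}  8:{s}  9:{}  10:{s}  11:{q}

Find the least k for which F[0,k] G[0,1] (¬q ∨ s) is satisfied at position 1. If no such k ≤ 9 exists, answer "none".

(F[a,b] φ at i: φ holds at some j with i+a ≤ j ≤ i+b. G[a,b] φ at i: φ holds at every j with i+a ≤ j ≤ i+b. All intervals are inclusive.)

Scan j = 1,2,… for G[0,1] (¬q ∨ s):
  j=1: fails
  j=2: fails
  j=3: holds
First hit at j=3, so smallest k = 3-1 = 2.

2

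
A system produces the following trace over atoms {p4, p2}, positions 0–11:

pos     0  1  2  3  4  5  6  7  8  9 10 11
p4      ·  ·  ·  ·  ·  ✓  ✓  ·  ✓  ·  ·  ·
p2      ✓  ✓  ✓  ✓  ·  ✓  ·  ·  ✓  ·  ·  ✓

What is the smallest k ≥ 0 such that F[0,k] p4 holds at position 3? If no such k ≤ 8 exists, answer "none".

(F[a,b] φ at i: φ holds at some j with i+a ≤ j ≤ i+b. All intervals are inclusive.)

2

Scan j = 3,4,… for p4:
  j=3: fails
  j=4: fails
  j=5: holds
First hit at j=5, so smallest k = 5-3 = 2.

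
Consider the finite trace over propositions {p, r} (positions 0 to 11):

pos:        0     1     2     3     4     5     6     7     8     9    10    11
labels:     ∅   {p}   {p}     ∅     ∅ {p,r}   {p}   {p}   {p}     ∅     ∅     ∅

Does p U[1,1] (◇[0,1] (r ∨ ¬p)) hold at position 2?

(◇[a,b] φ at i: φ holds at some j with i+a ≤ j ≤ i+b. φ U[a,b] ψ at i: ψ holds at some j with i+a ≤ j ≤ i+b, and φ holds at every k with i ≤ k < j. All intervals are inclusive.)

Need some j in [3,3] with ◇[0,1] (r ∨ ¬p), and p at every k in [2,j-1].
  j=3: ◇[0,1] (r ∨ ¬p) holds; p holds at every k in [2,2] → satisfied.

True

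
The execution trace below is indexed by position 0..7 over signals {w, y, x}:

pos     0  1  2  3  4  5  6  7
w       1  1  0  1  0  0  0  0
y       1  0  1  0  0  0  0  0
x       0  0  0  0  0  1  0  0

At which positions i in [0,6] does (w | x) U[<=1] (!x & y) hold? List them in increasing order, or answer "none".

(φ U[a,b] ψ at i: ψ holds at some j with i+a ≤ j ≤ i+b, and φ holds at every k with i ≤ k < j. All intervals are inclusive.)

0, 1, 2

Evaluate at each i in [0,6]:
  i=0: ✓ (rhs at j=0)
  i=1: ✓ (rhs at j=2; lhs holds on [1,1])
  i=2: ✓ (rhs at j=2)
  i=3: ✗ (no rhs in [3,4])
  i=4: ✗ (no rhs in [4,5])
  i=5: ✗ (no rhs in [5,6])
  i=6: ✗ (no rhs in [6,7])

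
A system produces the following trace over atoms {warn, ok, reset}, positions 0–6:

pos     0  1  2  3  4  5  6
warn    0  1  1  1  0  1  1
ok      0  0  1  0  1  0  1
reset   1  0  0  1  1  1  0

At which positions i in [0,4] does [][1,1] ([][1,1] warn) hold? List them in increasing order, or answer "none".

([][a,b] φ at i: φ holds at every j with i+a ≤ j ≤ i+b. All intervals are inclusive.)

0, 1, 3, 4

Evaluate at each i in [0,4]:
  i=0: ✓ (all of [1,1])
  i=1: ✓ (all of [2,2])
  i=2: ✗ (fails at j=3)
  i=3: ✓ (all of [4,4])
  i=4: ✓ (all of [5,5])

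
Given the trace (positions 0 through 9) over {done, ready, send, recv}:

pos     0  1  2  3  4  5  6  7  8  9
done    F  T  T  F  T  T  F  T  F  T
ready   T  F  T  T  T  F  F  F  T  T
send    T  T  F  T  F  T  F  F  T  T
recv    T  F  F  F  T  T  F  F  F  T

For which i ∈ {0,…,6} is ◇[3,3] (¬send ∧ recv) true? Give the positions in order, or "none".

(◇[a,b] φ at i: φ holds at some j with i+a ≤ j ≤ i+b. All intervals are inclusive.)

1

Evaluate at each i in [0,6]:
  i=0: ✗ (none in [3,3])
  i=1: ✓ (witness j=4)
  i=2: ✗ (none in [5,5])
  i=3: ✗ (none in [6,6])
  i=4: ✗ (none in [7,7])
  i=5: ✗ (none in [8,8])
  i=6: ✗ (none in [9,9])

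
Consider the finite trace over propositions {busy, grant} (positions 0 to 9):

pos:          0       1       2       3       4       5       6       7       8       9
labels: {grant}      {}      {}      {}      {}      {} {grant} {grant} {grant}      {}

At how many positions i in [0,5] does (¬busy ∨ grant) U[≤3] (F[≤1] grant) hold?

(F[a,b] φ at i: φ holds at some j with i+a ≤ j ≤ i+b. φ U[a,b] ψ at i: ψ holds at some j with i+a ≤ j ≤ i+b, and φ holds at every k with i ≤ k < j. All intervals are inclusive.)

5

Evaluate at each i in [0,5]:
  i=0: ✓ (rhs at j=0)
  i=1: ✗ (no rhs in [1,4])
  i=2: ✓ (rhs at j=5; lhs holds on [2,4])
  i=3: ✓ (rhs at j=5; lhs holds on [3,4])
  i=4: ✓ (rhs at j=5; lhs holds on [4,4])
  i=5: ✓ (rhs at j=5)
Positions where it holds: {0, 2, 3, 4, 5} → 5.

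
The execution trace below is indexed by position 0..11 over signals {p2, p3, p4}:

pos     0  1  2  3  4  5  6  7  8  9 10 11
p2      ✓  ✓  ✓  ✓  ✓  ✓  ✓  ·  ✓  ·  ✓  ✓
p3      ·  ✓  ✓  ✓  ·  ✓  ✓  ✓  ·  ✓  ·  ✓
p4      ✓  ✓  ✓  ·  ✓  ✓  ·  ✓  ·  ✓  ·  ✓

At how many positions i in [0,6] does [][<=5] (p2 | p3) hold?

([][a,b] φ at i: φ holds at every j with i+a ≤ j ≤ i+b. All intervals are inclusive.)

7

Evaluate at each i in [0,6]:
  i=0: ✓ (all of [0,5])
  i=1: ✓ (all of [1,6])
  i=2: ✓ (all of [2,7])
  i=3: ✓ (all of [3,8])
  i=4: ✓ (all of [4,9])
  i=5: ✓ (all of [5,10])
  i=6: ✓ (all of [6,11])
Positions where it holds: {0, 1, 2, 3, 4, 5, 6} → 7.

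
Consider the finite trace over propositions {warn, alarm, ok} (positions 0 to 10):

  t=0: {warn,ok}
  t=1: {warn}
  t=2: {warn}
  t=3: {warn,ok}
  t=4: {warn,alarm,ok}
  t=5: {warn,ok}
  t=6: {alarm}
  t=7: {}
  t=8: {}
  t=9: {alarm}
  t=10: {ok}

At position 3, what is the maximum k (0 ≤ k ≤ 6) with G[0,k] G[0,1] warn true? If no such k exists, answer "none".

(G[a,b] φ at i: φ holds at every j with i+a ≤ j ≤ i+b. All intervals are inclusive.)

1

G[0,1] warn must hold from j=3 onward; find where it first fails.
  j=3: holds
  j=4: holds
  j=5: fails
Holds on [3,4], so largest k = 1.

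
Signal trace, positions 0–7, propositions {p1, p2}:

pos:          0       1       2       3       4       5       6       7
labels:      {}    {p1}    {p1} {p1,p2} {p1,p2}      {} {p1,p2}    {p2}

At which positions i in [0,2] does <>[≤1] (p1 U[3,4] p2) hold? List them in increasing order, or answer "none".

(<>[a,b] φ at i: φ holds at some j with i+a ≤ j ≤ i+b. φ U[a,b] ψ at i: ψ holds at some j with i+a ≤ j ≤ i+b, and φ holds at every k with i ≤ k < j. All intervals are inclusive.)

0, 1

Evaluate at each i in [0,2]:
  i=0: ✓ (witness j=1)
  i=1: ✓ (witness j=1)
  i=2: ✗ (none in [2,3])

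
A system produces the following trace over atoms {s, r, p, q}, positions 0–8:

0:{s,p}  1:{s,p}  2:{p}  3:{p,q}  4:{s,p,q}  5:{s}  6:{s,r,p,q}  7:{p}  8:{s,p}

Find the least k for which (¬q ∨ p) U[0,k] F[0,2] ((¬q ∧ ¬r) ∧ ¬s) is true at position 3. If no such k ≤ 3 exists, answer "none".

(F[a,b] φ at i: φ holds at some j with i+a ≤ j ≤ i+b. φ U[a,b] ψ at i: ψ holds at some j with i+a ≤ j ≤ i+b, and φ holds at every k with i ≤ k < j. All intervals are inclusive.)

Need earliest j ≥ 3 with F[0,2] ((¬q ∧ ¬r) ∧ ¬s), and (¬q ∨ p) at every k in [3,j-1].
  j=3: rhs fails.
  j=4: rhs fails.
  j=5: rhs holds; lhs holds on [3,4]. k = 2.

2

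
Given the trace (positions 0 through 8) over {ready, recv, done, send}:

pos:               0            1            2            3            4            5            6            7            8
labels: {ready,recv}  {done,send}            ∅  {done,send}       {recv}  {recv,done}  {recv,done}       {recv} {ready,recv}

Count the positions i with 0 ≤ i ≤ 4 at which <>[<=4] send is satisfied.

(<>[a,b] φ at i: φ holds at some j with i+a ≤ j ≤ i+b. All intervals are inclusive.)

Evaluate at each i in [0,4]:
  i=0: ✓ (witness j=1)
  i=1: ✓ (witness j=1)
  i=2: ✓ (witness j=3)
  i=3: ✓ (witness j=3)
  i=4: ✗ (none in [4,8])
Positions where it holds: {0, 1, 2, 3} → 4.

4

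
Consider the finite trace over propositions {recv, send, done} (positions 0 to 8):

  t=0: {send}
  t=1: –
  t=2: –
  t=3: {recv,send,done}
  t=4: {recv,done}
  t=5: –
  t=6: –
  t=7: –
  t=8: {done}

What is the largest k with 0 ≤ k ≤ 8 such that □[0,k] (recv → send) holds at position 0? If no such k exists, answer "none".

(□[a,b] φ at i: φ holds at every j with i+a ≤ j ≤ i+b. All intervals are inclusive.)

3

(recv → send) must hold from j=0 onward; find where it first fails.
  j=0: holds
  j=1: holds
  j=2: holds
  j=3: holds
  j=4: fails
Holds on [0,3], so largest k = 3.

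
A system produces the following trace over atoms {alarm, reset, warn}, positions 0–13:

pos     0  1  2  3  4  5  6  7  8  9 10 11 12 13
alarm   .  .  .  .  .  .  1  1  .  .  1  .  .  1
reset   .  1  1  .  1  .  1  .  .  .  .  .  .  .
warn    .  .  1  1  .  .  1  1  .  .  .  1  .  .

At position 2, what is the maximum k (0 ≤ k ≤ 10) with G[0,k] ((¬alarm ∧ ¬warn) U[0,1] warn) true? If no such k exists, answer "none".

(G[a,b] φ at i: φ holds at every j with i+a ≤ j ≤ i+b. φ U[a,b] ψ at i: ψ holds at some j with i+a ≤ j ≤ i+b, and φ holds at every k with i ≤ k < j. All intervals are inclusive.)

1

((¬alarm ∧ ¬warn) U[0,1] warn) must hold from j=2 onward; find where it first fails.
  j=2: holds
  j=3: holds
  j=4: fails
Holds on [2,3], so largest k = 1.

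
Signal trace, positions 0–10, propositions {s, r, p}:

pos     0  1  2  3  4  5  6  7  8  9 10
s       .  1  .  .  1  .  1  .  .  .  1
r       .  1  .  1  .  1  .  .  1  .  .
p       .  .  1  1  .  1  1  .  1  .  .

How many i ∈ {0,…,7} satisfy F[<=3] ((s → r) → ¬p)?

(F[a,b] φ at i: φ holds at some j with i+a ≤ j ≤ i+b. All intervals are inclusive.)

Evaluate at each i in [0,7]:
  i=0: ✓ (witness j=0)
  i=1: ✓ (witness j=1)
  i=2: ✓ (witness j=4)
  i=3: ✓ (witness j=4)
  i=4: ✓ (witness j=4)
  i=5: ✓ (witness j=6)
  i=6: ✓ (witness j=6)
  i=7: ✓ (witness j=7)
Positions where it holds: {0, 1, 2, 3, 4, 5, 6, 7} → 8.

8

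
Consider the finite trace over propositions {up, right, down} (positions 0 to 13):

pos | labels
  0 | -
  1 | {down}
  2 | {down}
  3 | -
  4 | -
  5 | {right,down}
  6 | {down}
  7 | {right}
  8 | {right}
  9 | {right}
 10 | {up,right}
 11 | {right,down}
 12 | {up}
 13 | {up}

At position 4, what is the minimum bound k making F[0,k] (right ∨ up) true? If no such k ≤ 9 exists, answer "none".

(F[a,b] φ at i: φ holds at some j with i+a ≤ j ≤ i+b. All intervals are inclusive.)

1

Scan j = 4,5,… for (right ∨ up):
  j=4: fails
  j=5: holds
First hit at j=5, so smallest k = 5-4 = 1.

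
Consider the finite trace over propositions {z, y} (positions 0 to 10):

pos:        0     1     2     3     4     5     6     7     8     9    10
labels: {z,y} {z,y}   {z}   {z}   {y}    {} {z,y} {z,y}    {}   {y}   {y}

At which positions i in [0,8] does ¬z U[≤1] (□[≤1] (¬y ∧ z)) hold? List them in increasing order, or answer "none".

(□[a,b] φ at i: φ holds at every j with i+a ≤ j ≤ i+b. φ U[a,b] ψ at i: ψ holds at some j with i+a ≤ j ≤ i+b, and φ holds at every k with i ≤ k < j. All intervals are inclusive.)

2

Evaluate at each i in [0,8]:
  i=0: ✗ (no rhs in [0,1])
  i=1: ✗ (lhs fails at k=1 before rhs at j=2)
  i=2: ✓ (rhs at j=2)
  i=3: ✗ (no rhs in [3,4])
  i=4: ✗ (no rhs in [4,5])
  i=5: ✗ (no rhs in [5,6])
  i=6: ✗ (no rhs in [6,7])
  i=7: ✗ (no rhs in [7,8])
  i=8: ✗ (no rhs in [8,9])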